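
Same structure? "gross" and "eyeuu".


Pattern of "gross": [0, 1, 2, 3, 3]
Pattern of "eyeuu": [0, 1, 0, 2, 2]
Patterns do not match
Same pattern = No


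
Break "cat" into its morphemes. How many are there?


Word: "cat"
Morphemes: cat
Each morpheme carries meaning
= 1 morpheme


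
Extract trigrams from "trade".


Word: "trade" (length 5)
Number of trigrams = 5 - 3 + 1 = 3
  Position 0: "tra"
  Position 1: "rad"
  Position 2: "ade"
Trigrams = "tra", "rad", "ade"


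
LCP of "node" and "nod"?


Word 1: "node"
Word 2: "nod"
Comparing from start:
  Pos 0: 'n' == 'n'
  Pos 1: 'o' == 'o'
  Pos 2: 'd' == 'd'
LCP = "nod" (length 3)


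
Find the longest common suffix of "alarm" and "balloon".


Word 1: "alarm"
Word 2: "balloon"
Comparing from end:
  Pos -1: 'm' != 'n' (stop)
LCS = "" (length 0)


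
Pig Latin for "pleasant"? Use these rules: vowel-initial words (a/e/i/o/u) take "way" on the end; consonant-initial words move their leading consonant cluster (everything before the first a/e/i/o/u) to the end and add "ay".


Word: "pleasant"
Starts with consonant(s) → move to end, add 'ay'
Consonant cluster: "pl"
Pig Latin = "easantplay"


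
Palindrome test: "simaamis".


Word: "simaamis"
Reversed: "simaamis"
Forward == Backward? simaamis == simaamis
Palindrome = Yes


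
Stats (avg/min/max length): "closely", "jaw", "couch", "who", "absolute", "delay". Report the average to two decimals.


Lengths: "closely"=7, "jaw"=3, "couch"=5, "who"=3, "absolute"=8, "delay"=5
Sum = 31, Count = 6
Average = 31/6 = 5.17
= avg=5.17, min=3, max=8


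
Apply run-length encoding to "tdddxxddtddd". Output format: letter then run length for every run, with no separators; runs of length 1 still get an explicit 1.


String: "tdddxxddtddd"
Scanning for consecutive runs:
  't' x 1
  'd' x 3
  'x' x 2
  'd' x 2
  't' x 1
  'd' x 3
RLE = "t1d3x2d2t1d3"


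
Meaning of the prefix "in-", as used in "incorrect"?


Prefix: in-
As in: incorrect -> in- + correct
Meaning = not / into


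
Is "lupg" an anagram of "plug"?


Word 1: "plug" → sorted: glpu
Word 2: "lupg" → sorted: glpu
Same letters? glpu == glpu
Anagram = Yes


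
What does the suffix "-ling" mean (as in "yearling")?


Suffix: -ling
Example: yearling = year + -ling
Meaning = small / young


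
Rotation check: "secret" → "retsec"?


Word: "secret", Candidate: "retsec"
Method: check if candidate is substring of word+word
"secretsecret" contains "retsec"? Yes
Is rotation = Yes


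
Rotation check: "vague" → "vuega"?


Word: "vague", Candidate: "vuega"
Method: check if candidate is substring of word+word
"vaguevague" contains "vuega"? No
Is rotation = No


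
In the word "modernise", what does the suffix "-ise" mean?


Suffix: -ise
As in: modernise -> modern + -ise
Meaning = to make


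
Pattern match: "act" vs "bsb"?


Pattern of "act": [0, 1, 2]
Pattern of "bsb": [0, 1, 0]
Patterns do not match
Same pattern = No


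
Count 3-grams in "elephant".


Word: "elephant" (length 8)
Number of 3-grams = length - 3 + 1 = 8 - 3 + 1
= 6


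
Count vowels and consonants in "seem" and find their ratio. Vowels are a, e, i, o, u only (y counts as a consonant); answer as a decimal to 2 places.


Word: "seem"
Vowels (a,e,i,o,u): 2
Consonants: 2
Ratio = 2/2
= 1.00


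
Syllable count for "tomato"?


Word: "tomato"
Syllable breakdown: to | ma | to
Counting: 3 parts
= 3 syllables


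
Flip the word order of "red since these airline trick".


Original: "red since these airline trick"
Words (1..n): red | since | these | airline | trick
Reversed (n..1): trick | airline | these | since | red
Result = "trick airline these since red"


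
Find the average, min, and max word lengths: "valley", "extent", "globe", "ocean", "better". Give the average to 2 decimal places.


Lengths: "valley"=6, "extent"=6, "globe"=5, "ocean"=5, "better"=6
Sum = 28, Count = 5
Average = 28/5 = 5.60
= avg=5.60, min=5, max=6


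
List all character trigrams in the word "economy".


Word: "economy" (length 7)
Number of trigrams = 7 - 3 + 1 = 5
  Position 0: "eco"
  Position 1: "con"
  Position 2: "ono"
  Position 3: "nom"
  Position 4: "omy"
Trigrams = "eco", "con", "ono", "nom", "omy"


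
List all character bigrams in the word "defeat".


Word: "defeat" (length 6)
Number of bigrams = 6 - 2 + 1 = 5
  Position 0: "de"
  Position 1: "ef"
  Position 2: "fe"
  Position 3: "ea"
  Position 4: "at"
Bigrams = "de", "ef", "fe", "ea", "at"


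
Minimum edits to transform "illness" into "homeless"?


Word 1: "illness" (length 7)
Word 2: "homeless" (length 8)
One optimal edit sequence (insert/delete/substitute each cost 1):
  1. insert 'h'  (+1)
  2. substitute 'i' -> 'o'  (+1)
  3. substitute 'l' -> 'm'  (+1)
  4. substitute 'l' -> 'e'  (+1)
  5. substitute 'n' -> 'l'  (+1)
  6. keep 'e'
  7. keep 's'
  8. keep 's'
Total edit operations: 5
Edit distance = 5


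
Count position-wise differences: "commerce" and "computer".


Comparing character by character (same length = 8):
  Pos 0: 'c' vs 'c' =
  Pos 1: 'o' vs 'o' =
  Pos 2: 'm' vs 'm' =
  Pos 3: 'm' vs 'p' !=
  Pos 4: 'e' vs 'u' !=
  Pos 5: 'r' vs 't' !=
  Pos 6: 'c' vs 'e' !=
  Pos 7: 'e' vs 'r' !=
Hamming distance = 5


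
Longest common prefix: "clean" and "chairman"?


Word 1: "clean"
Word 2: "chairman"
Comparing from start:
  Pos 0: 'c' == 'c'
  Pos 1: 'l' != 'h' (stop)
LCP = "c" (length 1)


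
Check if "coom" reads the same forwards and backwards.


Word: "coom"
Reversed: "mooc"
Forward == Backward? coom != mooc
Palindrome = No


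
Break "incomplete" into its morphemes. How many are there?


Word: "incomplete"
Morphemes: in- | complete
Each morpheme carries meaning
= 2 morphemes


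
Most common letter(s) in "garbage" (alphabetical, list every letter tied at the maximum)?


Word: "garbage"
Letter counts:
  'a': 2
  'b': 1
  'e': 1
  'g': 2
  'r': 1
Maximum count = 2
Most frequent = 'a', 'g' (2 times each)


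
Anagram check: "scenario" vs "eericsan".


Word 1: "scenario" → sorted: aceinors
Word 2: "eericsan" → sorted: aceeinrs
Same letters? aceinors != aceeinrs
Anagram = No


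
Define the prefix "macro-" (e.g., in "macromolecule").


Prefix: macro-
Example: macromolecule = macro- + molecule
Meaning = large


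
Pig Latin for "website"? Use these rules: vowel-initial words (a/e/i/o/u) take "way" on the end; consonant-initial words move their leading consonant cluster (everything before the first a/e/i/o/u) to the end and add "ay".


Word: "website"
Starts with consonant(s) → move to end, add 'ay'
Consonant cluster: "w"
Pig Latin = "ebsiteway"


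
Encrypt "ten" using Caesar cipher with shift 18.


Word: "ten"
Shift: 18
Each letter → (letter + shift) mod 26:
  't' (19) + 18 = 11 → 'l'
  'e' (4) + 18 = 22 → 'w'
  'n' (13) + 18 = 5 → 'f'
Result = "lwf"


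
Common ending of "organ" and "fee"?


Word 1: "organ"
Word 2: "fee"
Comparing from end:
  Pos -1: 'n' != 'e' (stop)
LCS = "" (length 0)


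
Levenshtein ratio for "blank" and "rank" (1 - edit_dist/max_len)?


Word 1: "blank" (length 5)
Word 2: "rank" (length 4)
One optimal edit sequence:
  1. delete 'b'  (+1)
  2. substitute 'l' -> 'r'  (+1)
  3. keep 'a'
  4. keep 'n'
  5. keep 'k'
Edit distance = 2
Max length = max(5, 4) = 5
Similarity = 1 - 2/5
= 0.6000


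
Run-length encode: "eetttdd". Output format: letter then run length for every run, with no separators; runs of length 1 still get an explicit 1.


String: "eetttdd"
Scanning for consecutive runs:
  'e' x 2
  't' x 3
  'd' x 2
RLE = "e2t3d2"


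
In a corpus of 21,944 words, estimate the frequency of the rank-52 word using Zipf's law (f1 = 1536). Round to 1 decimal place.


Zipf's law: f(r) = f(1) / r
f(1) = 1536
f(52) = 1536 / 52
= 29.5 occurrences


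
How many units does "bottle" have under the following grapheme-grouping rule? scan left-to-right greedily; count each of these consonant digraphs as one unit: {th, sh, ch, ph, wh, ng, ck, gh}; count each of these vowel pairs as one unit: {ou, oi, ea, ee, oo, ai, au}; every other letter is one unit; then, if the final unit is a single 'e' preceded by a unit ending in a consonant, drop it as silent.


Word: "bottle" (6 letters)
Left-to-right scan:
  (1) 'b' (letter)
  (2) 'o' (letter)
  (3) 't' (letter)
  (4) 't' (letter)
  (5) 'l' (letter)
  (6) 'e' (letter)
Units from scan: 6
Final unit is 'e' after a consonant -> drop as silent (-1)
Sound units = 5 units


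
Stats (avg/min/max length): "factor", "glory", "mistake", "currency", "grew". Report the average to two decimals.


Lengths: "factor"=6, "glory"=5, "mistake"=7, "currency"=8, "grew"=4
Sum = 30, Count = 5
Average = 30/5 = 6.00
= avg=6.00, min=4, max=8


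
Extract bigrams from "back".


Word: "back" (length 4)
Number of bigrams = 4 - 2 + 1 = 3
  Position 0: "ba"
  Position 1: "ac"
  Position 2: "ck"
Bigrams = "ba", "ac", "ck"


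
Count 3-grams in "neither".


Word: "neither" (length 7)
Number of 3-grams = length - 3 + 1 = 7 - 3 + 1
= 5


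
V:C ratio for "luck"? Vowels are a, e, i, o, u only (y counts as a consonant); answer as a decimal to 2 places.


Word: "luck"
Vowels (a,e,i,o,u): 1
Consonants: 3
Ratio = 1/3
= 0.33


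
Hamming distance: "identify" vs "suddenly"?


Comparing character by character (same length = 8):
  Pos 0: 'i' vs 's' !=
  Pos 1: 'd' vs 'u' !=
  Pos 2: 'e' vs 'd' !=
  Pos 3: 'n' vs 'd' !=
  Pos 4: 't' vs 'e' !=
  Pos 5: 'i' vs 'n' !=
  Pos 6: 'f' vs 'l' !=
  Pos 7: 'y' vs 'y' =
Hamming distance = 7


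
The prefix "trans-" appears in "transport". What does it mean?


Prefix: trans-
Example: transport = trans- + port
Meaning = across


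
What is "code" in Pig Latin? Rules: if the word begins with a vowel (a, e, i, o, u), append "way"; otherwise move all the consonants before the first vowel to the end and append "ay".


Word: "code"
Starts with consonant(s) → move to end, add 'ay'
Consonant cluster: "c"
Pig Latin = "odecay"


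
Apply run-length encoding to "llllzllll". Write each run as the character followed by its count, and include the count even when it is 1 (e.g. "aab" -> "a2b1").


String: "llllzllll"
Scanning for consecutive runs:
  'l' x 4
  'z' x 1
  'l' x 4
RLE = "l4z1l4"


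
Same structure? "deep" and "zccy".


Pattern of "deep": [0, 1, 1, 2]
Pattern of "zccy": [0, 1, 1, 2]
Patterns match
Same pattern = Yes


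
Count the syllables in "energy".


Word: "energy"
Syllable breakdown: en · er · gy
Counting: 3 parts
= 3 syllables


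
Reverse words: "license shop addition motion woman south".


Original: "license shop addition motion woman south"
Words (1..n): license | shop | addition | motion | woman | south
Reversed (n..1): south | woman | motion | addition | shop | license
Result = "south woman motion addition shop license"


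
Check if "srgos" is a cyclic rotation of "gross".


Word: "gross", Candidate: "srgos"
Method: check if candidate is substring of word+word
"grossgross" contains "srgos"? No
Is rotation = No


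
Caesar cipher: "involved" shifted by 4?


Word: "involved"
Shift: 4
Each letter → (letter + shift) mod 26:
  'i' (8) + 4 = 12 → 'm'
  'n' (13) + 4 = 17 → 'r'
  'v' (21) + 4 = 25 → 'z'
  'o' (14) + 4 = 18 → 's'
  'l' (11) + 4 = 15 → 'p'
  'v' (21) + 4 = 25 → 'z'
  'e' (4) + 4 = 8 → 'i'
  'd' (3) + 4 = 7 → 'h'
Result = "mrzspzih"


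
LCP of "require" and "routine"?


Word 1: "require"
Word 2: "routine"
Comparing from start:
  Pos 0: 'r' == 'r'
  Pos 1: 'e' != 'o' (stop)
LCP = "r" (length 1)


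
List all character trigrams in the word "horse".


Word: "horse" (length 5)
Number of trigrams = 5 - 3 + 1 = 3
  Position 0: "hor"
  Position 1: "ors"
  Position 2: "rse"
Trigrams = "hor", "ors", "rse"


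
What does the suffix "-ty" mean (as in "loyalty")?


Suffix: -ty
As in: loyalty -> loyal + -ty
Meaning = quality of


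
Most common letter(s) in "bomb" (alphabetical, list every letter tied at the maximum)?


Word: "bomb"
Letter counts:
  'b': 2
  'm': 1
  'o': 1
Maximum count = 2
Most frequent = 'b' (2 times each)


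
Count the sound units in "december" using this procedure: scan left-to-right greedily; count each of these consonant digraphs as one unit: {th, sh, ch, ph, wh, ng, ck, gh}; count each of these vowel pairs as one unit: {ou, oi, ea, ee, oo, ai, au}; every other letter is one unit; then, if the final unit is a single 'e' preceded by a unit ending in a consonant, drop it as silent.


Word: "december" (8 letters)
Left-to-right scan:
  (1) 'd' (letter)
  (2) 'e' (letter)
  (3) 'c' (letter)
  (4) 'e' (letter)
  (5) 'm' (letter)
  (6) 'b' (letter)
  (7) 'e' (letter)
  (8) 'r' (letter)
Units from scan: 8
Sound units = 8 units


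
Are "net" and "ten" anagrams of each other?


Word 1: "net" → sorted: ent
Word 2: "ten" → sorted: ent
Same letters? ent == ent
Anagram = Yes


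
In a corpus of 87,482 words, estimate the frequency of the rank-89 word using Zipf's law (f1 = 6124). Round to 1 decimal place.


Zipf's law: f(r) = f(1) / r
f(1) = 6124
f(89) = 6124 / 89
= 68.8 occurrences


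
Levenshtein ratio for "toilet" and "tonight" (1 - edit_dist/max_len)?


Word 1: "toilet" (length 6)
Word 2: "tonight" (length 7)
One optimal edit sequence:
  1. keep 't'
  2. keep 'o'
  3. insert 'n'  (+1)
  4. keep 'i'
  5. substitute 'l' -> 'g'  (+1)
  6. substitute 'e' -> 'h'  (+1)
  7. keep 't'
Edit distance = 3
Max length = max(6, 7) = 7
Similarity = 1 - 3/7
= 0.5714


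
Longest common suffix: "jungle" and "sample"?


Word 1: "jungle"
Word 2: "sample"
Comparing from end:
  Pos -1: 'e' == 'e'
  Pos -2: 'l' == 'l'
  Pos -3: 'g' != 'p' (stop)
LCS = "le" (length 2)


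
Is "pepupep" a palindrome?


Word: "pepupep"
Reversed: "pepupep"
Forward == Backward? pepupep == pepupep
Palindrome = Yes


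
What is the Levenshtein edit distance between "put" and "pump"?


Word 1: "put" (length 3)
Word 2: "pump" (length 4)
One optimal edit sequence (insert/delete/substitute each cost 1):
  1. keep 'p'
  2. keep 'u'
  3. insert 'm'  (+1)
  4. substitute 't' -> 'p'  (+1)
Total edit operations: 2
Edit distance = 2


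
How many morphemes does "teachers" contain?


Word: "teachers"
Morphemes: teach / -er / -s
Each morpheme carries meaning
= 3 morphemes


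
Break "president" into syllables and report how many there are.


Word: "president"
Syllable breakdown: pres | i | dent
Counting: 3 parts
= 3 syllables


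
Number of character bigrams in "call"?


Word: "call" (length 4)
Number of 2-grams = length - 2 + 1 = 4 - 2 + 1
= 3


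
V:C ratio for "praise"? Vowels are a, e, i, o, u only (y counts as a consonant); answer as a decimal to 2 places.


Word: "praise"
Vowels (a,e,i,o,u): 3
Consonants: 3
Ratio = 3/3
= 1.00


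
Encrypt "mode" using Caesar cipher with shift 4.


Word: "mode"
Shift: 4
Each letter → (letter + shift) mod 26:
  'm' (12) + 4 = 16 → 'q'
  'o' (14) + 4 = 18 → 's'
  'd' (3) + 4 = 7 → 'h'
  'e' (4) + 4 = 8 → 'i'
Result = "qshi"


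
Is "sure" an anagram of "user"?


Word 1: "user" → sorted: ersu
Word 2: "sure" → sorted: ersu
Same letters? ersu == ersu
Anagram = Yes


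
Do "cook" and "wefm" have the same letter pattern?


Pattern of "cook": [0, 1, 1, 2]
Pattern of "wefm": [0, 1, 2, 3]
Patterns do not match
Same pattern = No


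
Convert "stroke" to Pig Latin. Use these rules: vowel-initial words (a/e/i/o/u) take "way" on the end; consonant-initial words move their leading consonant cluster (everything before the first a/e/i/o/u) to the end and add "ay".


Word: "stroke"
Starts with consonant(s) → move to end, add 'ay'
Consonant cluster: "str"
Pig Latin = "okestray"


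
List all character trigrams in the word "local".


Word: "local" (length 5)
Number of trigrams = 5 - 3 + 1 = 3
  Position 0: "loc"
  Position 1: "oca"
  Position 2: "cal"
Trigrams = "loc", "oca", "cal"


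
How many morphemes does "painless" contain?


Word: "painless"
Morphemes: pain | -less
Each morpheme carries meaning
= 2 morphemes


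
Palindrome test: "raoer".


Word: "raoer"
Reversed: "reoar"
Forward == Backward? raoer != reoar
Palindrome = No


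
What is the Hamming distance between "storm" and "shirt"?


Comparing character by character (same length = 5):
  Pos 0: 's' vs 's' =
  Pos 1: 't' vs 'h' !=
  Pos 2: 'o' vs 'i' !=
  Pos 3: 'r' vs 'r' =
  Pos 4: 'm' vs 't' !=
Hamming distance = 3


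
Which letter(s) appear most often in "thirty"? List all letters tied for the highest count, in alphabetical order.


Word: "thirty"
Letter counts:
  'h': 1
  'i': 1
  'r': 1
  't': 2
  'y': 1
Maximum count = 2
Most frequent = 't' (2 times each)


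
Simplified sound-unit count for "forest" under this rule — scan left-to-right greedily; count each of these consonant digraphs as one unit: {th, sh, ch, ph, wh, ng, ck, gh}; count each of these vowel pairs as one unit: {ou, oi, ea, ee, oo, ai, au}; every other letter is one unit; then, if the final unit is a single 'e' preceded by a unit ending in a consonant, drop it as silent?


Word: "forest" (6 letters)
Left-to-right scan:
  [1] 'f' (letter)
  [2] 'o' (letter)
  [3] 'r' (letter)
  [4] 'e' (letter)
  [5] 's' (letter)
  [6] 't' (letter)
Units from scan: 6
Sound units = 6 units


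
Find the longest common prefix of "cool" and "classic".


Word 1: "cool"
Word 2: "classic"
Comparing from start:
  Pos 0: 'c' == 'c'
  Pos 1: 'o' != 'l' (stop)
LCP = "c" (length 1)


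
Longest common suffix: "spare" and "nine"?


Word 1: "spare"
Word 2: "nine"
Comparing from end:
  Pos -1: 'e' == 'e'
  Pos -2: 'r' != 'n' (stop)
LCS = "e" (length 1)


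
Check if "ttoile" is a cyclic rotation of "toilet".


Word: "toilet", Candidate: "ttoile"
Method: check if candidate is substring of word+word
"toilettoilet" contains "ttoile"? Yes
Is rotation = Yes


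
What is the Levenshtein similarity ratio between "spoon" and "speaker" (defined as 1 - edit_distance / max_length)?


Word 1: "spoon" (length 5)
Word 2: "speaker" (length 7)
One optimal edit sequence:
  1. keep 's'
  2. keep 'p'
  3. insert 'e'  (+1)
  4. insert 'a'  (+1)
  5. substitute 'o' -> 'k'  (+1)
  6. substitute 'o' -> 'e'  (+1)
  7. substitute 'n' -> 'r'  (+1)
Edit distance = 5
Max length = max(5, 7) = 7
Similarity = 1 - 5/7
= 0.2857


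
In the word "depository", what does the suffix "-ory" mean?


Suffix: -ory
Example: depository (deposit + -ory)
Meaning = relating to / place for


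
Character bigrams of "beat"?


Word: "beat" (length 4)
Number of bigrams = 4 - 2 + 1 = 3
  Position 0: "be"
  Position 1: "ea"
  Position 2: "at"
Bigrams = "be", "ea", "at"


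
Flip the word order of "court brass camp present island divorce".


Original: "court brass camp present island divorce"
Words (1..n): court | brass | camp | present | island | divorce
Reversed (n..1): divorce | island | present | camp | brass | court
Result = "divorce island present camp brass court"


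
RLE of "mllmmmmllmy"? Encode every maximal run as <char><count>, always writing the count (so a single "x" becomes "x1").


String: "mllmmmmllmy"
Scanning for consecutive runs:
  'm' x 1
  'l' x 2
  'm' x 4
  'l' x 2
  'm' x 1
  'y' x 1
RLE = "m1l2m4l2m1y1"


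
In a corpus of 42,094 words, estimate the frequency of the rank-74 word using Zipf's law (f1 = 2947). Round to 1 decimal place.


Zipf's law: f(r) = f(1) / r
f(1) = 2947
f(74) = 2947 / 74
= 39.8 occurrences


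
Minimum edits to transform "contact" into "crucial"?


Word 1: "contact" (length 7)
Word 2: "crucial" (length 7)
One optimal edit sequence (insert/delete/substitute each cost 1):
  1. keep 'c'
  2. substitute 'o' -> 'r'  (+1)
  3. substitute 'n' -> 'u'  (+1)
  4. substitute 't' -> 'c'  (+1)
  5. substitute 'a' -> 'i'  (+1)
  6. substitute 'c' -> 'a'  (+1)
  7. substitute 't' -> 'l'  (+1)
Total edit operations: 6
Edit distance = 6


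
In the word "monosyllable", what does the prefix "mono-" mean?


Prefix: mono-
Example: monosyllable = mono- + syllable
Meaning = one


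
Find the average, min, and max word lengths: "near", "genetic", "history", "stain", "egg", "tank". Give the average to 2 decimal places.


Lengths: "near"=4, "genetic"=7, "history"=7, "stain"=5, "egg"=3, "tank"=4
Sum = 30, Count = 6
Average = 30/6 = 5.00
= avg=5.00, min=3, max=7


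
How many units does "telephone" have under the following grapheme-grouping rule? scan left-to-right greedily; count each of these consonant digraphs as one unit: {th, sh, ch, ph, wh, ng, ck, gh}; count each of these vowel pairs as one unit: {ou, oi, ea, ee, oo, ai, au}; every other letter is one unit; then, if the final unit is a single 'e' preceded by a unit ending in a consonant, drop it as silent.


Word: "telephone" (9 letters)
Left-to-right scan:
  1. 't' (letter)
  2. 'e' (letter)
  3. 'l' (letter)
  4. 'e' (letter)
  5. 'ph' (digraph)
  6. 'o' (letter)
  7. 'n' (letter)
  8. 'e' (letter)
Units from scan: 8
Final unit is 'e' after a consonant -> drop as silent (-1)
Sound units = 7 units


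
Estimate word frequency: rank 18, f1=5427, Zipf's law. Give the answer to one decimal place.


Zipf's law: f(r) = f(1) / r
f(1) = 5427
f(18) = 5427 / 18
= 301.5 occurrences


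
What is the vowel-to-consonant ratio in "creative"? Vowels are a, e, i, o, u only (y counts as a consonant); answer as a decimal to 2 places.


Word: "creative"
Vowels (a,e,i,o,u): 4
Consonants: 4
Ratio = 4/4
= 1.00


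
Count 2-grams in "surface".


Word: "surface" (length 7)
Number of 2-grams = length - 2 + 1 = 7 - 2 + 1
= 6


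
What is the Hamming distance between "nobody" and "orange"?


Comparing character by character (same length = 6):
  Pos 0: 'n' vs 'o' !=
  Pos 1: 'o' vs 'r' !=
  Pos 2: 'b' vs 'a' !=
  Pos 3: 'o' vs 'n' !=
  Pos 4: 'd' vs 'g' !=
  Pos 5: 'y' vs 'e' !=
Hamming distance = 6


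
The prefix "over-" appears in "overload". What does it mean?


Prefix: over-
Example: overload = over- + load
Meaning = excessive


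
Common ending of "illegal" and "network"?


Word 1: "illegal"
Word 2: "network"
Comparing from end:
  Pos -1: 'l' != 'k' (stop)
LCS = "" (length 0)


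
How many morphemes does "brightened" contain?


Word: "brightened"
Morphemes: bright | -en | -ed
Each morpheme carries meaning
= 3 morphemes


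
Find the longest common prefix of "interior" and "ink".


Word 1: "interior"
Word 2: "ink"
Comparing from start:
  Pos 0: 'i' == 'i'
  Pos 1: 'n' == 'n'
  Pos 2: 't' != 'k' (stop)
LCP = "in" (length 2)


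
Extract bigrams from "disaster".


Word: "disaster" (length 8)
Number of bigrams = 8 - 2 + 1 = 7
  Position 0: "di"
  Position 1: "is"
  Position 2: "sa"
  Position 3: "as"
  Position 4: "st"
  Position 5: "te"
  Position 6: "er"
Bigrams = "di", "is", "sa", "as", "st", "te", "er"


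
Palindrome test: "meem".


Word: "meem"
Reversed: "meem"
Forward == Backward? meem == meem
Palindrome = Yes


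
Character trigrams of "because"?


Word: "because" (length 7)
Number of trigrams = 7 - 3 + 1 = 5
  Position 0: "bec"
  Position 1: "eca"
  Position 2: "cau"
  Position 3: "aus"
  Position 4: "use"
Trigrams = "bec", "eca", "cau", "aus", "use"


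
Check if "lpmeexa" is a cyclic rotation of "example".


Word: "example", Candidate: "lpmeexa"
Method: check if candidate is substring of word+word
"exampleexample" contains "lpmeexa"? No
Is rotation = No


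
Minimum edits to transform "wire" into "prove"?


Word 1: "wire" (length 4)
Word 2: "prove" (length 5)
One optimal edit sequence (insert/delete/substitute each cost 1):
  1. insert 'p'  (+1)
  2. substitute 'w' -> 'r'  (+1)
  3. substitute 'i' -> 'o'  (+1)
  4. substitute 'r' -> 'v'  (+1)
  5. keep 'e'
Total edit operations: 4
Edit distance = 4


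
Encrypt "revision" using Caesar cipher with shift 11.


Word: "revision"
Shift: 11
Each letter → (letter + shift) mod 26:
  'r' (17) + 11 = 2 → 'c'
  'e' (4) + 11 = 15 → 'p'
  'v' (21) + 11 = 6 → 'g'
  'i' (8) + 11 = 19 → 't'
  's' (18) + 11 = 3 → 'd'
  'i' (8) + 11 = 19 → 't'
  'o' (14) + 11 = 25 → 'z'
  'n' (13) + 11 = 24 → 'y'
Result = "cpgtdtzy"


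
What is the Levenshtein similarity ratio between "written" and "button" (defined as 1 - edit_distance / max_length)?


Word 1: "written" (length 7)
Word 2: "button" (length 6)
One optimal edit sequence:
  1. delete 'w'  (+1)
  2. substitute 'r' -> 'b'  (+1)
  3. substitute 'i' -> 'u'  (+1)
  4. keep 't'
  5. keep 't'
  6. substitute 'e' -> 'o'  (+1)
  7. keep 'n'
Edit distance = 4
Max length = max(7, 6) = 7
Similarity = 1 - 4/7
= 0.4286


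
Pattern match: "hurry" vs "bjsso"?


Pattern of "hurry": [0, 1, 2, 2, 3]
Pattern of "bjsso": [0, 1, 2, 2, 3]
Patterns match
Same pattern = Yes


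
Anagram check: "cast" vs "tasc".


Word 1: "cast" → sorted: acst
Word 2: "tasc" → sorted: acst
Same letters? acst == acst
Anagram = Yes


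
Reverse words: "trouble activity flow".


Original: "trouble activity flow"
Words (1..n): trouble | activity | flow
Reversed (n..1): flow | activity | trouble
Result = "flow activity trouble"


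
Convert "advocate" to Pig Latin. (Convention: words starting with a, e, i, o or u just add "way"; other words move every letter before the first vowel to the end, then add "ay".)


Word: "advocate"
Starts with vowel → add 'way'
Pig Latin = "advocateway"


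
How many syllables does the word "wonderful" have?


Word: "wonderful"
Syllable breakdown: won | der | ful
Counting: 3 parts
= 3 syllables


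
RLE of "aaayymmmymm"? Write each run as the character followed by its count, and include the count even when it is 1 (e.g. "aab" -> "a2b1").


String: "aaayymmmymm"
Scanning for consecutive runs:
  'a' x 3
  'y' x 2
  'm' x 3
  'y' x 1
  'm' x 2
RLE = "a3y2m3y1m2"


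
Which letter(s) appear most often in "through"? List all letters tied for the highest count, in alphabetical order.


Word: "through"
Letter counts:
  'g': 1
  'h': 2
  'o': 1
  'r': 1
  't': 1
  'u': 1
Maximum count = 2
Most frequent = 'h' (2 times each)


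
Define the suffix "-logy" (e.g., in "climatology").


Suffix: -logy
Example: climatology = climate + -logy, with a spelling change
Meaning = study of


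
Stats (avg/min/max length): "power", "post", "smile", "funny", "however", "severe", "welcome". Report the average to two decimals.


Lengths: "power"=5, "post"=4, "smile"=5, "funny"=5, "however"=7, "severe"=6, "welcome"=7
Sum = 39, Count = 7
Average = 39/7 = 5.57
= avg=5.57, min=4, max=7


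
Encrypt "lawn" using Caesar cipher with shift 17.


Word: "lawn"
Shift: 17
Each letter → (letter + shift) mod 26:
  'l' (11) + 17 = 2 → 'c'
  'a' (0) + 17 = 17 → 'r'
  'w' (22) + 17 = 13 → 'n'
  'n' (13) + 17 = 4 → 'e'
Result = "crne"


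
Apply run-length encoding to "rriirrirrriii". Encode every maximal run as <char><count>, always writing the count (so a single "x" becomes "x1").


String: "rriirrirrriii"
Scanning for consecutive runs:
  'r' x 2
  'i' x 2
  'r' x 2
  'i' x 1
  'r' x 3
  'i' x 3
RLE = "r2i2r2i1r3i3"


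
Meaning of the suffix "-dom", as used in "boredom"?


Suffix: -dom
Example: boredom = bore + -dom
Meaning = state / realm


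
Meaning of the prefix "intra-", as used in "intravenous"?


Prefix: intra-
As in: intravenous -> intra- + venous
Meaning = within


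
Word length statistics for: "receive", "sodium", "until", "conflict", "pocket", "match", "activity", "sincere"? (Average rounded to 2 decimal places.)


Lengths: "receive"=7, "sodium"=6, "until"=5, "conflict"=8, "pocket"=6, "match"=5, "activity"=8, "sincere"=7
Sum = 52, Count = 8
Average = 52/8 = 6.50
= avg=6.50, min=5, max=8


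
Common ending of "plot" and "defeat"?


Word 1: "plot"
Word 2: "defeat"
Comparing from end:
  Pos -1: 't' == 't'
  Pos -2: 'o' != 'a' (stop)
LCS = "t" (length 1)


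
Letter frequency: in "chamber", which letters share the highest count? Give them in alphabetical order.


Word: "chamber"
Letter counts:
  'a': 1
  'b': 1
  'c': 1
  'e': 1
  'h': 1
  'm': 1
  'r': 1
Maximum count = 1
Most frequent = 'a', 'b', 'c', 'e', 'h', 'm', 'r' (1 time each)


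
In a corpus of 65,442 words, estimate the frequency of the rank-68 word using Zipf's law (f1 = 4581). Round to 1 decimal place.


Zipf's law: f(r) = f(1) / r
f(1) = 4581
f(68) = 4581 / 68
= 67.4 occurrences


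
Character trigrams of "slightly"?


Word: "slightly" (length 8)
Number of trigrams = 8 - 3 + 1 = 6
  Position 0: "sli"
  Position 1: "lig"
  Position 2: "igh"
  Position 3: "ght"
  Position 4: "htl"
  Position 5: "tly"
Trigrams = "sli", "lig", "igh", "ght", "htl", "tly"


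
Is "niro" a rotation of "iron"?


Word: "iron", Candidate: "niro"
Method: check if candidate is substring of word+word
"ironiron" contains "niro"? Yes
Is rotation = Yes


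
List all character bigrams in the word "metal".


Word: "metal" (length 5)
Number of bigrams = 5 - 2 + 1 = 4
  Position 0: "me"
  Position 1: "et"
  Position 2: "ta"
  Position 3: "al"
Bigrams = "me", "et", "ta", "al"


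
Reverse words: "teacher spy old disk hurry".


Original: "teacher spy old disk hurry"
Words (1..n): teacher | spy | old | disk | hurry
Reversed (n..1): hurry | disk | old | spy | teacher
Result = "hurry disk old spy teacher"


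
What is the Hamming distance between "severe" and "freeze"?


Comparing character by character (same length = 6):
  Pos 0: 's' vs 'f' !=
  Pos 1: 'e' vs 'r' !=
  Pos 2: 'v' vs 'e' !=
  Pos 3: 'e' vs 'e' =
  Pos 4: 'r' vs 'z' !=
  Pos 5: 'e' vs 'e' =
Hamming distance = 4


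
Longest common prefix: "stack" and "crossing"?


Word 1: "stack"
Word 2: "crossing"
Comparing from start:
  Pos 0: 's' != 'c' (stop)
LCP = "" (length 0)


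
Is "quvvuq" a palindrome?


Word: "quvvuq"
Reversed: "quvvuq"
Forward == Backward? quvvuq == quvvuq
Palindrome = Yes


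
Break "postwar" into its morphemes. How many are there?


Word: "postwar"
Morphemes: post- | war
Each morpheme carries meaning
= 2 morphemes


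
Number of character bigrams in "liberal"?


Word: "liberal" (length 7)
Number of 2-grams = length - 2 + 1 = 7 - 2 + 1
= 6


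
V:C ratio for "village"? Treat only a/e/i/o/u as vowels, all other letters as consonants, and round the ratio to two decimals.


Word: "village"
Vowels (a,e,i,o,u): 3
Consonants: 4
Ratio = 3/4
= 0.75


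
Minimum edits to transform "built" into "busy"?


Word 1: "built" (length 5)
Word 2: "busy" (length 4)
One optimal edit sequence (insert/delete/substitute each cost 1):
  1. keep 'b'
  2. keep 'u'
  3. delete 'i'  (+1)
  4. substitute 'l' -> 's'  (+1)
  5. substitute 't' -> 'y'  (+1)
Total edit operations: 3
Edit distance = 3


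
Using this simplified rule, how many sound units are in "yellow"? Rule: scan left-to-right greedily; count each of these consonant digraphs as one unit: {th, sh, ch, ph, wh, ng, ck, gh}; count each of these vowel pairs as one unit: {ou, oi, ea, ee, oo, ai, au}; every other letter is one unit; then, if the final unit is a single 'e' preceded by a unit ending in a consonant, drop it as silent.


Word: "yellow" (6 letters)
Left-to-right scan:
  [1] 'y' (letter)
  [2] 'e' (letter)
  [3] 'l' (letter)
  [4] 'l' (letter)
  [5] 'o' (letter)
  [6] 'w' (letter)
Units from scan: 6
Sound units = 6 units


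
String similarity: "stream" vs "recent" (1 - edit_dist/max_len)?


Word 1: "stream" (length 6)
Word 2: "recent" (length 6)
One optimal edit sequence:
  1. substitute 's' -> 'r'  (+1)
  2. substitute 't' -> 'e'  (+1)
  3. substitute 'r' -> 'c'  (+1)
  4. keep 'e'
  5. substitute 'a' -> 'n'  (+1)
  6. substitute 'm' -> 't'  (+1)
Edit distance = 5
Max length = max(6, 6) = 6
Similarity = 1 - 5/6
= 0.1667


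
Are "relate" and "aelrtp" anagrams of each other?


Word 1: "relate" → sorted: aeelrt
Word 2: "aelrtp" → sorted: aelprt
Same letters? aeelrt != aelprt
Anagram = No


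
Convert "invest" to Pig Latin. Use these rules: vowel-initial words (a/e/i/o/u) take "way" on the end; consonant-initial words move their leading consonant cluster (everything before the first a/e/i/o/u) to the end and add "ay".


Word: "invest"
Starts with vowel → add 'way'
Pig Latin = "investway"


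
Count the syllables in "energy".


Word: "energy"
Syllable breakdown: en / er / gy
Counting: 3 parts
= 3 syllables


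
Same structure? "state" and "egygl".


Pattern of "state": [0, 1, 2, 1, 3]
Pattern of "egygl": [0, 1, 2, 1, 3]
Patterns match
Same pattern = Yes


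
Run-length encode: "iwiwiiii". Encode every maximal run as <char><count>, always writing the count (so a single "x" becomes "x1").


String: "iwiwiiii"
Scanning for consecutive runs:
  'i' x 1
  'w' x 1
  'i' x 1
  'w' x 1
  'i' x 4
RLE = "i1w1i1w1i4"


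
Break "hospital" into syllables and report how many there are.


Word: "hospital"
Syllable breakdown: hos-pi-tal
Counting: 3 parts
= 3 syllables


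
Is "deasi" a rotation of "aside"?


Word: "aside", Candidate: "deasi"
Method: check if candidate is substring of word+word
"asideaside" contains "deasi"? Yes
Is rotation = Yes


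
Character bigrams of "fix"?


Word: "fix" (length 3)
Number of bigrams = 3 - 2 + 1 = 2
  Position 0: "fi"
  Position 1: "ix"
Bigrams = "fi", "ix"


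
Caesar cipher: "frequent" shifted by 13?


Word: "frequent"
Shift: 13
Each letter → (letter + shift) mod 26:
  'f' (5) + 13 = 18 → 's'
  'r' (17) + 13 = 4 → 'e'
  'e' (4) + 13 = 17 → 'r'
  'q' (16) + 13 = 3 → 'd'
  'u' (20) + 13 = 7 → 'h'
  'e' (4) + 13 = 17 → 'r'
  'n' (13) + 13 = 0 → 'a'
  't' (19) + 13 = 6 → 'g'
Result = "serdhrag"


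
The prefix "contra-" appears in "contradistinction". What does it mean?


Prefix: contra-
Example: contradistinction (contra- + distinction)
Meaning = against


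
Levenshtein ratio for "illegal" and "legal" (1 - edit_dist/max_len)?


Word 1: "illegal" (length 7)
Word 2: "legal" (length 5)
One optimal edit sequence:
  1. delete 'i'  (+1)
  2. delete 'l'  (+1)
  3. keep 'l'
  4. keep 'e'
  5. keep 'g'
  6. keep 'a'
  7. keep 'l'
Edit distance = 2
Max length = max(7, 5) = 7
Similarity = 1 - 2/7
= 0.7143


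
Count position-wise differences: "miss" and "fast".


Comparing character by character (same length = 4):
  Pos 0: 'm' vs 'f' !=
  Pos 1: 'i' vs 'a' !=
  Pos 2: 's' vs 's' =
  Pos 3: 's' vs 't' !=
Hamming distance = 3


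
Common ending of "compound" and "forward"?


Word 1: "compound"
Word 2: "forward"
Comparing from end:
  Pos -1: 'd' == 'd'
  Pos -2: 'n' != 'r' (stop)
LCS = "d" (length 1)


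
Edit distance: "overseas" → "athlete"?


Word 1: "overseas" (length 8)
Word 2: "athlete" (length 7)
One optimal edit sequence (insert/delete/substitute each cost 1):
  1. delete 'o'  (+1)
  2. substitute 'v' -> 'a'  (+1)
  3. substitute 'e' -> 't'  (+1)
  4. substitute 'r' -> 'h'  (+1)
  5. substitute 's' -> 'l'  (+1)
  6. keep 'e'
  7. substitute 'a' -> 't'  (+1)
  8. substitute 's' -> 'e'  (+1)
Total edit operations: 7
Edit distance = 7


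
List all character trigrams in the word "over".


Word: "over" (length 4)
Number of trigrams = 4 - 3 + 1 = 2
  Position 0: "ove"
  Position 1: "ver"
Trigrams = "ove", "ver"


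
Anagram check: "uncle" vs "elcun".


Word 1: "uncle" → sorted: celnu
Word 2: "elcun" → sorted: celnu
Same letters? celnu == celnu
Anagram = Yes


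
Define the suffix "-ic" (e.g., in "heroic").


Suffix: -ic
As in: heroic -> hero + -ic
Meaning = relating to


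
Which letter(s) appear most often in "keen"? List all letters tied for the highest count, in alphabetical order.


Word: "keen"
Letter counts:
  'e': 2
  'k': 1
  'n': 1
Maximum count = 2
Most frequent = 'e' (2 times each)


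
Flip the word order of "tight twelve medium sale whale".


Original: "tight twelve medium sale whale"
Words (1..n): tight | twelve | medium | sale | whale
Reversed (n..1): whale | sale | medium | twelve | tight
Result = "whale sale medium twelve tight"


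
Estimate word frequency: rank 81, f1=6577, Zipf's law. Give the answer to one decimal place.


Zipf's law: f(r) = f(1) / r
f(1) = 6577
f(81) = 6577 / 81
= 81.2 occurrences


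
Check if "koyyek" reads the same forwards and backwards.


Word: "koyyek"
Reversed: "keyyok"
Forward == Backward? koyyek != keyyok
Palindrome = No


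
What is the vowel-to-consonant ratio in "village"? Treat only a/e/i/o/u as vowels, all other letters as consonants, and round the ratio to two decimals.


Word: "village"
Vowels (a,e,i,o,u): 3
Consonants: 4
Ratio = 3/4
= 0.75


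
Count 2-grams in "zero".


Word: "zero" (length 4)
Number of 2-grams = length - 2 + 1 = 4 - 2 + 1
= 3


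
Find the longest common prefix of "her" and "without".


Word 1: "her"
Word 2: "without"
Comparing from start:
  Pos 0: 'h' != 'w' (stop)
LCP = "" (length 0)


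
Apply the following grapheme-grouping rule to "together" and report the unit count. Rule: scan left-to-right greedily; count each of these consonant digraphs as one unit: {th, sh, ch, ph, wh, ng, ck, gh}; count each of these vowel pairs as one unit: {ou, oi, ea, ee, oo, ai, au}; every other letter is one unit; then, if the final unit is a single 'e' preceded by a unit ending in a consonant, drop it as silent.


Word: "together" (8 letters)
Left-to-right scan:
  (1) 't' (letter)
  (2) 'o' (letter)
  (3) 'g' (letter)
  (4) 'e' (letter)
  (5) 'th' (digraph)
  (6) 'e' (letter)
  (7) 'r' (letter)
Units from scan: 7
Sound units = 7 units


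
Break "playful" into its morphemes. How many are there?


Word: "playful"
Morphemes: play / -ful
Each morpheme carries meaning
= 2 morphemes


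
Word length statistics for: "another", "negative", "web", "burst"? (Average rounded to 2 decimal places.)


Lengths: "another"=7, "negative"=8, "web"=3, "burst"=5
Sum = 23, Count = 4
Average = 23/4 = 5.75
= avg=5.75, min=3, max=8


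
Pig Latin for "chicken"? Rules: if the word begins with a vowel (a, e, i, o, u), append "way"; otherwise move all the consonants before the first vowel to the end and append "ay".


Word: "chicken"
Starts with consonant(s) → move to end, add 'ay'
Consonant cluster: "ch"
Pig Latin = "ickenchay"


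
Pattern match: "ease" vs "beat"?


Pattern of "ease": [0, 1, 2, 0]
Pattern of "beat": [0, 1, 2, 3]
Patterns do not match
Same pattern = No


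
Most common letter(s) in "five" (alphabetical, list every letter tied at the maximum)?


Word: "five"
Letter counts:
  'e': 1
  'f': 1
  'i': 1
  'v': 1
Maximum count = 1
Most frequent = 'e', 'f', 'i', 'v' (1 time each)


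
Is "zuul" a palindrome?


Word: "zuul"
Reversed: "luuz"
Forward == Backward? zuul != luuz
Palindrome = No


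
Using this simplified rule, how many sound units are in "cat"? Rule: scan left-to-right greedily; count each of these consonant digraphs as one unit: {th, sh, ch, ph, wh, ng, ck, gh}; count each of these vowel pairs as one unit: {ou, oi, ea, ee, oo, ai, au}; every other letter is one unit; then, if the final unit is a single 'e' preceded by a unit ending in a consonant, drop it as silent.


Word: "cat" (3 letters)
Left-to-right scan:
  1. 'c' (letter)
  2. 'a' (letter)
  3. 't' (letter)
Units from scan: 3
Sound units = 3 units


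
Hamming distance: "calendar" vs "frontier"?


Comparing character by character (same length = 8):
  Pos 0: 'c' vs 'f' !=
  Pos 1: 'a' vs 'r' !=
  Pos 2: 'l' vs 'o' !=
  Pos 3: 'e' vs 'n' !=
  Pos 4: 'n' vs 't' !=
  Pos 5: 'd' vs 'i' !=
  Pos 6: 'a' vs 'e' !=
  Pos 7: 'r' vs 'r' =
Hamming distance = 7


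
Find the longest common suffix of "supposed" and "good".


Word 1: "supposed"
Word 2: "good"
Comparing from end:
  Pos -1: 'd' == 'd'
  Pos -2: 'e' != 'o' (stop)
LCS = "d" (length 1)
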